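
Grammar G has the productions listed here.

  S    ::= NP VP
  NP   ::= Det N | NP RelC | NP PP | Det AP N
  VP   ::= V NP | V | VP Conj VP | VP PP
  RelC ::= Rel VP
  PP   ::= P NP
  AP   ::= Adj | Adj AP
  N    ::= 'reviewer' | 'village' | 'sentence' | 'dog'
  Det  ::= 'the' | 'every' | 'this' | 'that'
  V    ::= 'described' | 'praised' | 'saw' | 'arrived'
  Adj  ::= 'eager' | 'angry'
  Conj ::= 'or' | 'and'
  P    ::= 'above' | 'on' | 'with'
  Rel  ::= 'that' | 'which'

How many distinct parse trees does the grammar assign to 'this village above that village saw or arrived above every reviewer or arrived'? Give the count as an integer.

Two of the 3 distinct bracketings:
[S [NP [NP [Det this] [N village]] [PP [P above] [NP [Det that] [N village]]]] [VP [VP [V saw]] [Conj or] [VP [VP [VP [V arrived]] [PP [P above] [NP [Det every] [N reviewer]]]] [Conj or] [VP [V arrived]]]]]
[S [NP [NP [Det this] [N village]] [PP [P above] [NP [Det that] [N village]]]] [VP [VP [VP [V saw]] [Conj or] [VP [VP [V arrived]] [PP [P above] [NP [Det every] [N reviewer]]]]] [Conj or] [VP [V arrived]]]]
The trees differ in how a recursive rule is bracketed over the same span.

3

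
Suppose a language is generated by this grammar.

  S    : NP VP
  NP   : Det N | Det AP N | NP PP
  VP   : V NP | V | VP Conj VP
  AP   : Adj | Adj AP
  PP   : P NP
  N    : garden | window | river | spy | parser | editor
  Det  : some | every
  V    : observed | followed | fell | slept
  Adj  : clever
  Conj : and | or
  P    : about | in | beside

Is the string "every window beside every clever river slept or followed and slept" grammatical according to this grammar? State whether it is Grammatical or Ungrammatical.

[S [NP [NP [Det every] [N window]] [PP [P beside] [NP [Det every] [AP [Adj clever]] [N river]]]] [VP [VP [V slept]] [Conj or] [VP [VP [V followed]] [Conj and] [VP [V slept]]]]]
Each bracket corresponds to one application of a listed rule, so the string is derivable from S.

Grammatical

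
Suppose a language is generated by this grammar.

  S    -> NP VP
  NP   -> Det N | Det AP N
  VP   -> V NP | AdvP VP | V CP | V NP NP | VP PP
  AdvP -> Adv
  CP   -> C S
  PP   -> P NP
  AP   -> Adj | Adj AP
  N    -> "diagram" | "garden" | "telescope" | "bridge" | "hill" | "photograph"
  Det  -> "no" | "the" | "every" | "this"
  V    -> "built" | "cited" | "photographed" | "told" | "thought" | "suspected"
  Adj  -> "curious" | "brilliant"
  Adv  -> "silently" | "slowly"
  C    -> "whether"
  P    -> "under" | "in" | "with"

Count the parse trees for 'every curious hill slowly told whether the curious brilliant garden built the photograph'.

[S [NP [Det every] [AP [Adj curious]] [N hill]] [VP [AdvP [Adv slowly]] [VP [V told] [CP [C whether] [S [NP [Det the] [AP [Adj curious] [AP [Adj brilliant]]] [N garden]] [VP [V built] [NP [Det the] [N photograph]]]]]]]]
No rule offers an alternative attachment or grouping for any span, so this is the only derivation.

1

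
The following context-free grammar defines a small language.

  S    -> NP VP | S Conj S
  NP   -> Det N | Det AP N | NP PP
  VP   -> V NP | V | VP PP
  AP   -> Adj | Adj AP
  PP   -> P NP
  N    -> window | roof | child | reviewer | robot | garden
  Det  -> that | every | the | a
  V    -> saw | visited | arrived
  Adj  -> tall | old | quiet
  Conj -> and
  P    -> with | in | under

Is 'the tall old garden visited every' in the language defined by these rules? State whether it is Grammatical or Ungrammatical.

For S → NP VP, the only prefix that parses as NP is 'the tall old garden', but the remainder 'visited every' is not a VP under these rules. The alternative S rule S → S Conj S likewise has no satisfying split.

Ungrammatical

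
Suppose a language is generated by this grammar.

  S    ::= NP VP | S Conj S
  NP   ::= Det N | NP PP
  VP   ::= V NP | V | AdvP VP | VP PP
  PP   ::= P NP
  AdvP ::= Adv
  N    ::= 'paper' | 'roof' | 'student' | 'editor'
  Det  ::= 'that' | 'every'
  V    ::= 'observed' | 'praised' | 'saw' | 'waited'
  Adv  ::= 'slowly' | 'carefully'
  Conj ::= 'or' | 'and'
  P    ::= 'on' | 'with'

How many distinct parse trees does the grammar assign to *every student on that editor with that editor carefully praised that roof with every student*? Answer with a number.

6

Two of the 6 distinct bracketings:
[S [NP [NP [Det every] [N student]] [PP [P on] [NP [NP [Det that] [N editor]] [PP [P with] [NP [Det that] [N editor]]]]]] [VP [AdvP [Adv carefully]] [VP [V praised] [NP [NP [Det that] [N roof]] [PP [P with] [NP [Det every] [N student]]]]]]]
[S [NP [NP [Det every] [N student]] [PP [P on] [NP [NP [Det that] [N editor]] [PP [P with] [NP [Det that] [N editor]]]]]] [VP [AdvP [Adv carefully]] [VP [VP [V praised] [NP [Det that] [N roof]]] [PP [P with] [NP [Det every] [N student]]]]]]
The difference turns on whether VP → VP PP is used at the relevant span, versus an alternative expansion of VP.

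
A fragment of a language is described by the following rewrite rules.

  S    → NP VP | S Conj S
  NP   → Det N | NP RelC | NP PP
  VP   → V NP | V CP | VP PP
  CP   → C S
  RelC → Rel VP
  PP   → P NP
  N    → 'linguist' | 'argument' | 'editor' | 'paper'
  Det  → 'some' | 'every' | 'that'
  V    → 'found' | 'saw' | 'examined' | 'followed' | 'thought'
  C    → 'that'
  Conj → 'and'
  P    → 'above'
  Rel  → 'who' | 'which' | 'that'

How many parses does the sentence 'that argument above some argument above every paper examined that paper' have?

2

The two bracketings:
[S [NP [NP [Det that] [N argument]] [PP [P above] [NP [NP [Det some] [N argument]] [PP [P above] [NP [Det every] [N paper]]]]]] [VP [V examined] [NP [Det that] [N paper]]]]
[S [NP [NP [NP [Det that] [N argument]] [PP [P above] [NP [Det some] [N argument]]]] [PP [P above] [NP [Det every] [N paper]]]] [VP [V examined] [NP [Det that] [N paper]]]]
The trees differ in how a recursive rule is bracketed over the same span.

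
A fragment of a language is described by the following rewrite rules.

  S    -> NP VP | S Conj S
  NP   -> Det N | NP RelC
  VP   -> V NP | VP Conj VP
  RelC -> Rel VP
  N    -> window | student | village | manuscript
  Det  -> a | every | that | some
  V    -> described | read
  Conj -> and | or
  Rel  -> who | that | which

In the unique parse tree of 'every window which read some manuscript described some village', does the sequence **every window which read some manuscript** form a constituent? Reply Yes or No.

[S [NP [NP [Det every] [N window]] [RelC [Rel which] [VP [V read] [NP [Det some] [N manuscript]]]]] [VP [V described] [NP [Det some] [N village]]]]
The words 'every window which read some manuscript' are exhaustively dominated by a single NP node (built by NP → NP RelC), so they form a constituent.

Yes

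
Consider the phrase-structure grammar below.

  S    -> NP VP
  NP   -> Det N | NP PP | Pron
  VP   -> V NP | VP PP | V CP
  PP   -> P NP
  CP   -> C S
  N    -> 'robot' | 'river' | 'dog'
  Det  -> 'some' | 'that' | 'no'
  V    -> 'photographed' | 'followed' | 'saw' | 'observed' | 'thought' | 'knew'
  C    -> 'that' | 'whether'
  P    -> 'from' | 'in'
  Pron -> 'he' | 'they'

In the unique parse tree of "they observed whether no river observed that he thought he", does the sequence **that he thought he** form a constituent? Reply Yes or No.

Yes

[S [NP [Pron they]] [VP [V observed] [CP [C whether] [S [NP [Det no] [N river]] [VP [V observed] [CP [C that] [S [NP [Pron he]] [VP [V thought] [NP [Pron he]]]]]]]]]]
The words 'that he thought he' are exhaustively dominated by a single CP node (built by CP → C S), so they form a constituent.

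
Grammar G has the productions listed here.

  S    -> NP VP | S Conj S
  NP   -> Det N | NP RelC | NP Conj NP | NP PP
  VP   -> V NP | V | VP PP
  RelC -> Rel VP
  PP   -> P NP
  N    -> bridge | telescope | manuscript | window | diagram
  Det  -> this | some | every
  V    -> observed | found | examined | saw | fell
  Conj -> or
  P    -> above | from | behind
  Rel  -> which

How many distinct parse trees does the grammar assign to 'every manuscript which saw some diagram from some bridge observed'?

3

Two of the 3 distinct bracketings:
[S [NP [NP [Det every] [N manuscript]] [RelC [Rel which] [VP [V saw] [NP [NP [Det some] [N diagram]] [PP [P from] [NP [Det some] [N bridge]]]]]]] [VP [V observed]]]
[S [NP [NP [Det every] [N manuscript]] [RelC [Rel which] [VP [VP [V saw] [NP [Det some] [N diagram]]] [PP [P from] [NP [Det some] [N bridge]]]]]] [VP [V observed]]]
The difference turns on whether NP → NP PP is used at the relevant span, versus an alternative expansion of NP.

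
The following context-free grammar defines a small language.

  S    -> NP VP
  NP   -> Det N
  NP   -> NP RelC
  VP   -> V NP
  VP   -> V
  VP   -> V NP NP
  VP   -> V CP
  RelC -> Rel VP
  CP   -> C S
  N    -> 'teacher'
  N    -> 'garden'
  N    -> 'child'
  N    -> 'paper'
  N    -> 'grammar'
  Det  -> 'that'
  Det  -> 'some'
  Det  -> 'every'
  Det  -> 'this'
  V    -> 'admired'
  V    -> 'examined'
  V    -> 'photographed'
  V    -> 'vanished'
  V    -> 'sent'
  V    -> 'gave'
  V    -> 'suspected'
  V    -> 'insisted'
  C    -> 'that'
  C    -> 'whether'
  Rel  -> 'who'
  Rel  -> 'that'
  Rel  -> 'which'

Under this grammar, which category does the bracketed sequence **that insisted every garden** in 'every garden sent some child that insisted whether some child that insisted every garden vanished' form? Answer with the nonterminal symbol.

S
  NP
    Det: every
    N: garden
  VP
    V: sent
    NP
      NP
        Det: some
        N: child
      RelC
        Rel: that
        VP
          V: insisted
          CP
            C: whether
            S
              NP
                NP
                  Det: some
                  N: child
                RelC
                  Rel: that
                  VP
                    V: insisted
                    NP
                      Det: every
                      N: garden
              VP
                V: vanished
The span 'that insisted every garden' is the RelC node built by RelC → Rel VP.

RelC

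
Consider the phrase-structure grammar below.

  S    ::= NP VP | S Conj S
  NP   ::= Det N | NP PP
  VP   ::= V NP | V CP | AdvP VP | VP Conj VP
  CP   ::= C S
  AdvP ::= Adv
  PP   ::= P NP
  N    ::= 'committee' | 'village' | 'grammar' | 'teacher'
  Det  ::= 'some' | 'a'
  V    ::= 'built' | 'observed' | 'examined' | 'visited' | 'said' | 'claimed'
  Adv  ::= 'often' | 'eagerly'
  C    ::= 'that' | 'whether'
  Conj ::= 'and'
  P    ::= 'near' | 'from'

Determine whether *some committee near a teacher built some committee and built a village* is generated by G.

Grammatical

S
  NP
    NP
      Det: some
      N: committee
    PP
      P: near
      NP
        Det: a
        N: teacher
  VP
    VP
      V: built
      NP
        Det: some
        N: committee
    Conj: and
    VP
      V: built
      NP
        Det: a
        N: village
Each bracket corresponds to one application of a listed rule, so the string is derivable from S.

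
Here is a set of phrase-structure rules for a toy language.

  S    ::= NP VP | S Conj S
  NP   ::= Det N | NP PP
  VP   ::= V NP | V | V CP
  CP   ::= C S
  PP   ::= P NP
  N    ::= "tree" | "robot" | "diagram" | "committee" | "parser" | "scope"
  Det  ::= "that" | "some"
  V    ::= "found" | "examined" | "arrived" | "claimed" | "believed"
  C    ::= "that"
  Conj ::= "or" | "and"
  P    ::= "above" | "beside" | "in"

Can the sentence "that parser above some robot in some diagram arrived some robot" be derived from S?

[S [NP [NP [Det that] [N parser]] [PP [P above] [NP [NP [Det some] [N robot]] [PP [P in] [NP [Det some] [N diagram]]]]]] [VP [V arrived] [NP [Det some] [N robot]]]]
Every word is introduced by a lexical rule and the phrasal rules combine the resulting categories into a single S.

Grammatical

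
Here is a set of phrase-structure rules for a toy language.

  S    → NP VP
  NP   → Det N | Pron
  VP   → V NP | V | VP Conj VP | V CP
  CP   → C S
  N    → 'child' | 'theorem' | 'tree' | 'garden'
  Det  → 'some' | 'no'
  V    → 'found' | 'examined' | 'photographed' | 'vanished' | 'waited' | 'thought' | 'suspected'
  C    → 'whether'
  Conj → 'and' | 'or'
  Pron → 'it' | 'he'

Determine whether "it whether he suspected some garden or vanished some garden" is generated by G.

A Pron word can never sit immediately before a C word in any string this grammar generates, so the substring 'it whether' rules out a derivation.

Ungrammatical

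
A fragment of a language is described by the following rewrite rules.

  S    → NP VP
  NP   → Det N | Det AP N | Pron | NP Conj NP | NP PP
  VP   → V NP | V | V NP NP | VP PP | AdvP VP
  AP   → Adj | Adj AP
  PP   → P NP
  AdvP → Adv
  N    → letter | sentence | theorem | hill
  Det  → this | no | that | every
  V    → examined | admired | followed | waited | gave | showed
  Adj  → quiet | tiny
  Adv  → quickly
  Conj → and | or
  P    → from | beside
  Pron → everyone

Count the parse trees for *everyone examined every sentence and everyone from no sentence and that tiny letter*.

Two of the 6 distinct bracketings:
[S [NP [Pron everyone]] [VP [V examined] [NP [NP [Det every] [N sentence]] [Conj and] [NP [NP [NP [Pron everyone]] [PP [P from] [NP [Det no] [N sentence]]]] [Conj and] [NP [Det that] [AP [Adj tiny]] [N letter]]]]]]
[S [NP [Pron everyone]] [VP [V examined] [NP [NP [Det every] [N sentence]] [Conj and] [NP [NP [Pron everyone]] [PP [P from] [NP [NP [Det no] [N sentence]] [Conj and] [NP [Det that] [AP [Adj tiny]] [N letter]]]]]]]]
The trees differ in how a recursive rule is bracketed over the same span.

6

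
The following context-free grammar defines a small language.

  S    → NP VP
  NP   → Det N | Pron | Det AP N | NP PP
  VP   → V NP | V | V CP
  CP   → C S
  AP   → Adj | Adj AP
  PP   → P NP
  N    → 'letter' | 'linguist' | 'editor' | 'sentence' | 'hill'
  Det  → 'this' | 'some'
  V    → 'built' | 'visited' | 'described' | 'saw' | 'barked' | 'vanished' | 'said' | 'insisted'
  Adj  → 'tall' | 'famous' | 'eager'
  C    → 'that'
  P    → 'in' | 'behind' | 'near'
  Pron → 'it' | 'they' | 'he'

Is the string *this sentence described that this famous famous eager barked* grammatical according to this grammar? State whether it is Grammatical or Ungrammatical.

An Adj word can never sit immediately before a V word in any string this grammar generates, so the substring 'eager barked' rules out a derivation.

Ungrammatical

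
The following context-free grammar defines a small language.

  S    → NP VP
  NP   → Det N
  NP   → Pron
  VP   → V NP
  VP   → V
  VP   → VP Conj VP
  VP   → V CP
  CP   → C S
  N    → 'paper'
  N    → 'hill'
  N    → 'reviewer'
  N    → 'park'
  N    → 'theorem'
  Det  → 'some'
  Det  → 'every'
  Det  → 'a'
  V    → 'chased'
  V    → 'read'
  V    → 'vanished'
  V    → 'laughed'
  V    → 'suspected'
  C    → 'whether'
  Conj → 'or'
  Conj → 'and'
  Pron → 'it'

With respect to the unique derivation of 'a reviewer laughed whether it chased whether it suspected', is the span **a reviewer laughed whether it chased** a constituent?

[S [NP [Det a] [N reviewer]] [VP [V laughed] [CP [C whether] [S [NP [Pron it]] [VP [V chased] [CP [C whether] [S [NP [Pron it]] [VP [V suspected]]]]]]]]]
The smallest constituent containing 'a reviewer laughed whether it chased' is the S spanning 'a reviewer laughed whether it chased whether it suspected'; no single node in the tree dominates exactly the given words.

No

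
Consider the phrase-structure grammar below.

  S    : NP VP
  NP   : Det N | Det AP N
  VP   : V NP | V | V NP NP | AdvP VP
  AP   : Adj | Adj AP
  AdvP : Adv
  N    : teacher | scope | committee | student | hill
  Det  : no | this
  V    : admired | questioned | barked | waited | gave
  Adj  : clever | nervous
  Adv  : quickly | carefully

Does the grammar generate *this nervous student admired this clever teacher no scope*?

[S [NP [Det this] [AP [Adj nervous]] [N student]] [VP [V admired] [NP [Det this] [AP [Adj clever]] [N teacher]] [NP [Det no] [N scope]]]]
Every word is introduced by a lexical rule and the phrasal rules combine the resulting categories into a single S.

Grammatical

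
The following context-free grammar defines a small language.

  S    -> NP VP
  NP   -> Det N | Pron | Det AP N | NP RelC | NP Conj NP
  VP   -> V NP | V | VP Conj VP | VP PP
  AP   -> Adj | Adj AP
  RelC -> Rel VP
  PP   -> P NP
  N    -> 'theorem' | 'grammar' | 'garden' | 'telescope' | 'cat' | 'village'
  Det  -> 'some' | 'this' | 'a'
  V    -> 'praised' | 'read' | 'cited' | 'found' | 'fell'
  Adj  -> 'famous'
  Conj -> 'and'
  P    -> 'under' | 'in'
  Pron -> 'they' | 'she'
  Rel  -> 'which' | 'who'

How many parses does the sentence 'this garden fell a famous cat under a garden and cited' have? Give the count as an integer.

[S [NP [Det this] [N garden]] [VP [VP [VP [V fell] [NP [Det a] [AP [Adj famous]] [N cat]]] [PP [P under] [NP [Det a] [N garden]]]] [Conj and] [VP [V cited]]]]
No rule offers an alternative attachment or grouping for any span, so this is the only derivation.

1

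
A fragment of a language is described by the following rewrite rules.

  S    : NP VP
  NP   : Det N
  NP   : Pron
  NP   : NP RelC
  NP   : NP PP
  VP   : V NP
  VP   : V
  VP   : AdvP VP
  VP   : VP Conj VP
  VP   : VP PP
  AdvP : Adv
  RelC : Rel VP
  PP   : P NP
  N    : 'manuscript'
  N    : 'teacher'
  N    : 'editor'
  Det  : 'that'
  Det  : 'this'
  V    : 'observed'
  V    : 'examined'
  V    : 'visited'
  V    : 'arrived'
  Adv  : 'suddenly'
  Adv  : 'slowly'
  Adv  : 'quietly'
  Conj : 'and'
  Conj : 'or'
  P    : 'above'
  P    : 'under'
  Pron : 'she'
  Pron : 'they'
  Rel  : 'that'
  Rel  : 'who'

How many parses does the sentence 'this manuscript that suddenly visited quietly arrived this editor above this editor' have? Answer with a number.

Two of the 3 distinct bracketings:
[S [NP [NP [Det this] [N manuscript]] [RelC [Rel that] [VP [AdvP [Adv suddenly]] [VP [V visited]]]]] [VP [AdvP [Adv quietly]] [VP [V arrived] [NP [NP [Det this] [N editor]] [PP [P above] [NP [Det this] [N editor]]]]]]]
[S [NP [NP [Det this] [N manuscript]] [RelC [Rel that] [VP [AdvP [Adv suddenly]] [VP [V visited]]]]] [VP [AdvP [Adv quietly]] [VP [VP [V arrived] [NP [Det this] [N editor]]] [PP [P above] [NP [Det this] [N editor]]]]]]
The difference turns on whether NP → NP PP is used at the relevant span, versus an alternative expansion of NP.

3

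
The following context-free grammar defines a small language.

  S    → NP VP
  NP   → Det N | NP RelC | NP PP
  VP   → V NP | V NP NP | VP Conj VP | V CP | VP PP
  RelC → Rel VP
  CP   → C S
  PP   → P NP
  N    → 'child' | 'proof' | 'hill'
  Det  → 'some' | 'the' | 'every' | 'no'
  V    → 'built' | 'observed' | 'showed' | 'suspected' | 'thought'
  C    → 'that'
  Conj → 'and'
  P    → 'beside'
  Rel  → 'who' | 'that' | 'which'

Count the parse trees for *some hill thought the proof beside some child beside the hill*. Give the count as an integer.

5

Two of the 5 distinct bracketings:
[S [NP [Det some] [N hill]] [VP [V thought] [NP [NP [Det the] [N proof]] [PP [P beside] [NP [NP [Det some] [N child]] [PP [P beside] [NP [Det the] [N hill]]]]]]]]
[S [NP [Det some] [N hill]] [VP [V thought] [NP [NP [NP [Det the] [N proof]] [PP [P beside] [NP [Det some] [N child]]]] [PP [P beside] [NP [Det the] [N hill]]]]]]
The trees differ in how a recursive rule is bracketed over the same span.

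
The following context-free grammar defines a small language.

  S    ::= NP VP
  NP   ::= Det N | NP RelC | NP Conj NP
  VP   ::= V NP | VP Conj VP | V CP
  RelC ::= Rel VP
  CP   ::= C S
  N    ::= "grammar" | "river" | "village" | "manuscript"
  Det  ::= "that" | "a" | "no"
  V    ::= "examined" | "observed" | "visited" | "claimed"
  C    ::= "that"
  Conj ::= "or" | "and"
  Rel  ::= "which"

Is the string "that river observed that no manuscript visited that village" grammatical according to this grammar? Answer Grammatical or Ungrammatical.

S
  NP
    Det: that
    N: river
  VP
    V: observed
    CP
      C: that
      S
        NP
          Det: no
          N: manuscript
        VP
          V: visited
          NP
            Det: that
            N: village
The bracketing above is licensed at every node by one of the given productions, with S at the root.

Grammatical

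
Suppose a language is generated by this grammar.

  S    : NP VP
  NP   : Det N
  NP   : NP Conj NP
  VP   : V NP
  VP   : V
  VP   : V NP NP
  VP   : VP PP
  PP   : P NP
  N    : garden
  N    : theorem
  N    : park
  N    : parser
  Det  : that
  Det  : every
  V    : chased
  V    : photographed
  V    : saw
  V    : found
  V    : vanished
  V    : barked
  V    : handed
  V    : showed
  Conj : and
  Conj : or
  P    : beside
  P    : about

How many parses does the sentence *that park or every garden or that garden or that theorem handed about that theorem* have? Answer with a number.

Two of the 5 distinct bracketings:
[S [NP [NP [Det that] [N park]] [Conj or] [NP [NP [Det every] [N garden]] [Conj or] [NP [NP [Det that] [N garden]] [Conj or] [NP [Det that] [N theorem]]]]] [VP [VP [V handed]] [PP [P about] [NP [Det that] [N theorem]]]]]
[S [NP [NP [Det that] [N park]] [Conj or] [NP [NP [NP [Det every] [N garden]] [Conj or] [NP [Det that] [N garden]]] [Conj or] [NP [Det that] [N theorem]]]] [VP [VP [V handed]] [PP [P about] [NP [Det that] [N theorem]]]]]
The trees differ in how a recursive rule is bracketed over the same span.

5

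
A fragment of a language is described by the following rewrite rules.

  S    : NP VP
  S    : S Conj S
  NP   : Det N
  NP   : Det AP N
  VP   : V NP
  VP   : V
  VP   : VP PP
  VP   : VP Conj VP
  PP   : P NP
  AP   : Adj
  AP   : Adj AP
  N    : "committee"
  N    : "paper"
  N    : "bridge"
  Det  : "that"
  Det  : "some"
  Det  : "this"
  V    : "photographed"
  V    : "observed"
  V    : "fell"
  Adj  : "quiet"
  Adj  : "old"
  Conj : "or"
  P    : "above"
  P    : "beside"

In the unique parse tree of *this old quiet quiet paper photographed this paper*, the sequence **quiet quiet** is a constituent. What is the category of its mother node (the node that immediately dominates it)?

AP

[S [NP [Det this] [AP [Adj old] [AP [Adj quiet] [AP [Adj quiet]]]] [N paper]] [VP [V photographed] [NP [Det this] [N paper]]]]
The span 'quiet quiet' is the AP node built by AP → Adj AP.
Its mother is the AP built by AP → Adj AP.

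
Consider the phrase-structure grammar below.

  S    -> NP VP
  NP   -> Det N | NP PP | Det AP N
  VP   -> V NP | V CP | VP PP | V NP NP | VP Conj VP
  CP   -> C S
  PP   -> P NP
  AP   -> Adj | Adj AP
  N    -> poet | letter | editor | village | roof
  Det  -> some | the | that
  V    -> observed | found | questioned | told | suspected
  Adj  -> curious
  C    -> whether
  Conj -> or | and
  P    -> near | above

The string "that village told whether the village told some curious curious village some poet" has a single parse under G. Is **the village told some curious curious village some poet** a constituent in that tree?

Yes

[S [NP [Det that] [N village]] [VP [V told] [CP [C whether] [S [NP [Det the] [N village]] [VP [V told] [NP [Det some] [AP [Adj curious] [AP [Adj curious]]] [N village]] [NP [Det some] [N poet]]]]]]]
The words 'the village told some curious curious village some poet' are exhaustively dominated by a single S node (built by S → NP VP), so they form a constituent.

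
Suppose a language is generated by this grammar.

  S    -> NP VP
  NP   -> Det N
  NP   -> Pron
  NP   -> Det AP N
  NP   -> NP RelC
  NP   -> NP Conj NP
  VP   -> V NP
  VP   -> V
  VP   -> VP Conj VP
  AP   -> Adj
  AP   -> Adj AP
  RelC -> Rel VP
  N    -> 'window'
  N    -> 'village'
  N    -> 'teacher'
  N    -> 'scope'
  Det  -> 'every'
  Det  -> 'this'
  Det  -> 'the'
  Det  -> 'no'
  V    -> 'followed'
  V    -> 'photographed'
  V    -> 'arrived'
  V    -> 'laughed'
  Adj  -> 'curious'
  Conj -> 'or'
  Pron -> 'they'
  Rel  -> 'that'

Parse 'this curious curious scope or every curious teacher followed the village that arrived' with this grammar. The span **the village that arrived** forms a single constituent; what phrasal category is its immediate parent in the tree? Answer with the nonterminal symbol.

S
  NP
    NP
      Det: this
      AP
        Adj: curious
        AP
          Adj: curious
      N: scope
    Conj: or
    NP
      Det: every
      AP
        Adj: curious
      N: teacher
  VP
    V: followed
    NP
      NP
        Det: the
        N: village
      RelC
        Rel: that
        VP
          V: arrived
The span 'the village that arrived' is the NP node built by NP → NP RelC.
Its mother is the VP built by VP → V NP.

VP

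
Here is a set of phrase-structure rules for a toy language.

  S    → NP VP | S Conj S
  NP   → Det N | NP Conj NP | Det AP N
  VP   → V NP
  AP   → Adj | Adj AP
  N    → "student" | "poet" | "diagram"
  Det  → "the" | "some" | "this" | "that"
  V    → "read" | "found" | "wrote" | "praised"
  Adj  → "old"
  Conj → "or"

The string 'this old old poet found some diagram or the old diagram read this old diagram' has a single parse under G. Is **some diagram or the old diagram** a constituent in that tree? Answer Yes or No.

No

[S [S [NP [Det this] [AP [Adj old] [AP [Adj old]]] [N poet]] [VP [V found] [NP [Det some] [N diagram]]]] [Conj or] [S [NP [Det the] [AP [Adj old]] [N diagram]] [VP [V read] [NP [Det this] [AP [Adj old]] [N diagram]]]]]
The smallest constituent containing 'some diagram or the old diagram' is the S spanning 'this old old poet found some diagram or the old diagram read this old diagram'; no single node in the tree dominates exactly the given words.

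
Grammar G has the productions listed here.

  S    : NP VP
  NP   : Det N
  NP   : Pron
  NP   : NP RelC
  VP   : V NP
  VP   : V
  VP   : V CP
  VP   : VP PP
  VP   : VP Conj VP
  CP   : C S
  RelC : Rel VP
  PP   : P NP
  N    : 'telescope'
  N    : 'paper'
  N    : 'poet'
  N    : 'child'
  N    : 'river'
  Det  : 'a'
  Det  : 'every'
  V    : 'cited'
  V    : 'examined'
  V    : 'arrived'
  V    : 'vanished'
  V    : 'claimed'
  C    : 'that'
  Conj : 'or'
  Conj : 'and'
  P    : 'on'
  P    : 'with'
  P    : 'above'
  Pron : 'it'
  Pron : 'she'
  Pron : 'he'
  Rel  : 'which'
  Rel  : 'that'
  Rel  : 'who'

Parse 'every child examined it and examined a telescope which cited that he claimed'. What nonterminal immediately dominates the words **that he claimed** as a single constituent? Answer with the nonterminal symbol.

S
  NP
    Det: every
    N: child
  VP
    VP
      V: examined
      NP
        Pron: it
    Conj: and
    VP
      V: examined
      NP
        NP
          Det: a
          N: telescope
        RelC
          Rel: which
          VP
            V: cited
            CP
              C: that
              S
                NP
                  Pron: he
                VP
                  V: claimed
The span 'that he claimed' is the CP node built by CP → C S.

CP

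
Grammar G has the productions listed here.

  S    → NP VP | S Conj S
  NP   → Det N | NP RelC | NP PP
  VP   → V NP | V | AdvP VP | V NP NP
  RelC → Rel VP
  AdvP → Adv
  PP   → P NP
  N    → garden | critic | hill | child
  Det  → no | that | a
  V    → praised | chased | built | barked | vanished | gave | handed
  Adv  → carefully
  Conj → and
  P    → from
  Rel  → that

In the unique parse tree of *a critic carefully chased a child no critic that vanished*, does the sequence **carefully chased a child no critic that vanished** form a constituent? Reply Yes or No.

Yes

[S [NP [Det a] [N critic]] [VP [AdvP [Adv carefully]] [VP [V chased] [NP [Det a] [N child]] [NP [NP [Det no] [N critic]] [RelC [Rel that] [VP [V vanished]]]]]]]
The words 'carefully chased a child no critic that vanished' are exhaustively dominated by a single VP node (built by VP → AdvP VP), so they form a constituent.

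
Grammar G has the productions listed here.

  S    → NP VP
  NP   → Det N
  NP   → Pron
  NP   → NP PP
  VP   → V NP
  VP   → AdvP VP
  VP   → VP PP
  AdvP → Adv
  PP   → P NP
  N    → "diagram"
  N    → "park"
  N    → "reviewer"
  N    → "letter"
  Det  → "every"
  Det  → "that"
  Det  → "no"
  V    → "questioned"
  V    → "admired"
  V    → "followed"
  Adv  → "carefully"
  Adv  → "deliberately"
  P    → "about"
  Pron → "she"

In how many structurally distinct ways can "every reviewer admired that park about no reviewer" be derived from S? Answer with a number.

The two bracketings:
[S [NP [Det every] [N reviewer]] [VP [V admired] [NP [NP [Det that] [N park]] [PP [P about] [NP [Det no] [N reviewer]]]]]]
[S [NP [Det every] [N reviewer]] [VP [VP [V admired] [NP [Det that] [N park]]] [PP [P about] [NP [Det no] [N reviewer]]]]]
The difference turns on whether NP → NP PP is used at the relevant span, versus an alternative expansion of NP.

2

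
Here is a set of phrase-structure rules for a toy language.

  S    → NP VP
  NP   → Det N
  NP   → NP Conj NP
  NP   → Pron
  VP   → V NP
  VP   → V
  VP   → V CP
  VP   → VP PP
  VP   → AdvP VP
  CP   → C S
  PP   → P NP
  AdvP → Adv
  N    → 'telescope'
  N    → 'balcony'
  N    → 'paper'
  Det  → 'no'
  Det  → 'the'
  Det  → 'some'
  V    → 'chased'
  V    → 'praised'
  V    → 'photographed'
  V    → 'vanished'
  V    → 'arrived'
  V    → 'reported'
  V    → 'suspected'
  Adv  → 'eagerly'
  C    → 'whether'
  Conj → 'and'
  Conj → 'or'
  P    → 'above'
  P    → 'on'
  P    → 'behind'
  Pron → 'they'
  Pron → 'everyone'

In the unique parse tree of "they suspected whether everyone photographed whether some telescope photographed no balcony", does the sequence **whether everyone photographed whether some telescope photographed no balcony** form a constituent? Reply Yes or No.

[S [NP [Pron they]] [VP [V suspected] [CP [C whether] [S [NP [Pron everyone]] [VP [V photographed] [CP [C whether] [S [NP [Det some] [N telescope]] [VP [V photographed] [NP [Det no] [N balcony]]]]]]]]]]
The words 'whether everyone photographed whether some telescope photographed no balcony' are exhaustively dominated by a single CP node (built by CP → C S), so they form a constituent.

Yes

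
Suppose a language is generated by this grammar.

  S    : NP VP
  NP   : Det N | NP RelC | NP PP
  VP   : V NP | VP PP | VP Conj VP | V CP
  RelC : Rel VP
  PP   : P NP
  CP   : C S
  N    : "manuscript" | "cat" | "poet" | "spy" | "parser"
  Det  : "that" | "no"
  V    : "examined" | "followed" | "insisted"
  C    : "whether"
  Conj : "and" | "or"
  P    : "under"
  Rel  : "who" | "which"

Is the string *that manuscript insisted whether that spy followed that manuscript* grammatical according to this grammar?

Grammatical

[S [NP [Det that] [N manuscript]] [VP [V insisted] [CP [C whether] [S [NP [Det that] [N spy]] [VP [V followed] [NP [Det that] [N manuscript]]]]]]]
The bracketing above is licensed at every node by one of the given productions, with S at the root.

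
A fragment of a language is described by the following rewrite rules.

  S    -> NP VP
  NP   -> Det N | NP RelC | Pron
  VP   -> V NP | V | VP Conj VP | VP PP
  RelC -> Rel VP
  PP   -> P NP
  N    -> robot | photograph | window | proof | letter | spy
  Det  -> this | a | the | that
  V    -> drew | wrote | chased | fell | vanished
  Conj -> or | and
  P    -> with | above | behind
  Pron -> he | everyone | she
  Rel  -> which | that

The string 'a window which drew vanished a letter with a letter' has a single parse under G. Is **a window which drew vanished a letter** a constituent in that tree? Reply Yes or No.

No

[S [NP [NP [Det a] [N window]] [RelC [Rel which] [VP [V drew]]]] [VP [VP [V vanished] [NP [Det a] [N letter]]] [PP [P with] [NP [Det a] [N letter]]]]]
The smallest constituent containing 'a window which drew vanished a letter' is the S spanning 'a window which drew vanished a letter with a letter'; no single node in the tree dominates exactly the given words.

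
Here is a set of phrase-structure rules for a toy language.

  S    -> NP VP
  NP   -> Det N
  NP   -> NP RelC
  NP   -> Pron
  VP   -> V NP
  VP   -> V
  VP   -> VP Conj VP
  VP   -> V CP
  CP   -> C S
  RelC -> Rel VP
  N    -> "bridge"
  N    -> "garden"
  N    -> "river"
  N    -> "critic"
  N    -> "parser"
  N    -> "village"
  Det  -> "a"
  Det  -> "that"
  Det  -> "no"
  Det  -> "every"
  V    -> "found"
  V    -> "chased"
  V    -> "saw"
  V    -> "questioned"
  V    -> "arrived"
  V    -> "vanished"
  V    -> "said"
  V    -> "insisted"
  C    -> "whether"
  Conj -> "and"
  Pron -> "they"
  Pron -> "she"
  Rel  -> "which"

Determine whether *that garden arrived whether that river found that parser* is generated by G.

[S [NP [Det that] [N garden]] [VP [V arrived] [CP [C whether] [S [NP [Det that] [N river]] [VP [V found] [NP [Det that] [N parser]]]]]]]
Each bracket corresponds to one application of a listed rule, so the string is derivable from S.

Grammatical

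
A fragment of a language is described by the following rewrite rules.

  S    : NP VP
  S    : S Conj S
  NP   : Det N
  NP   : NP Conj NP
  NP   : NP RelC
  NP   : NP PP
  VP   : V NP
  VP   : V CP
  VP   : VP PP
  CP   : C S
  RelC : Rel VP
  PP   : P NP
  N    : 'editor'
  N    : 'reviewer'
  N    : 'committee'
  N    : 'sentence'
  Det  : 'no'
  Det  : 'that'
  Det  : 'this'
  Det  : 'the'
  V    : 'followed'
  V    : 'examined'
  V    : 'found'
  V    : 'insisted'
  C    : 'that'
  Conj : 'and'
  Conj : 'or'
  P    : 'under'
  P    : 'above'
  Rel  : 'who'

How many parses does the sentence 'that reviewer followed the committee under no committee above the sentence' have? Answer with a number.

Two of the 5 distinct bracketings:
[S [NP [Det that] [N reviewer]] [VP [V followed] [NP [NP [Det the] [N committee]] [PP [P under] [NP [NP [Det no] [N committee]] [PP [P above] [NP [Det the] [N sentence]]]]]]]]
[S [NP [Det that] [N reviewer]] [VP [V followed] [NP [NP [NP [Det the] [N committee]] [PP [P under] [NP [Det no] [N committee]]]] [PP [P above] [NP [Det the] [N sentence]]]]]]
The trees differ in how a recursive rule is bracketed over the same span.

5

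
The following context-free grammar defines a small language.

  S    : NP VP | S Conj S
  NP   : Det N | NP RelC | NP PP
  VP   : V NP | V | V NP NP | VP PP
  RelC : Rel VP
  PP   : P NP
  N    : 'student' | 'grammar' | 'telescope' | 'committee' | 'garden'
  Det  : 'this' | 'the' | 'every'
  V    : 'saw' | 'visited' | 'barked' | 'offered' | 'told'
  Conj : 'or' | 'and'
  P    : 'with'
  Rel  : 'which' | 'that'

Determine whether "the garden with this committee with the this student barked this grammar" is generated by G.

A Det word can never sit immediately before a Det word in any string this grammar generates, so the substring 'the this' rules out a derivation.

Ungrammatical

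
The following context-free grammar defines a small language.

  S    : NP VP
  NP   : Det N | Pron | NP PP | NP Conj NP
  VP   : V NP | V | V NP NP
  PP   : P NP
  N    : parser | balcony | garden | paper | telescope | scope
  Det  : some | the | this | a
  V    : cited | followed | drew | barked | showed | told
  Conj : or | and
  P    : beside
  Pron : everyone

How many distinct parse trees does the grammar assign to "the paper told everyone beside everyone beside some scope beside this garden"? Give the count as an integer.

5

Two of the 5 distinct bracketings:
[S [NP [Det the] [N paper]] [VP [V told] [NP [NP [Pron everyone]] [PP [P beside] [NP [NP [Pron everyone]] [PP [P beside] [NP [NP [Det some] [N scope]] [PP [P beside] [NP [Det this] [N garden]]]]]]]]]]
[S [NP [Det the] [N paper]] [VP [V told] [NP [NP [Pron everyone]] [PP [P beside] [NP [NP [NP [Pron everyone]] [PP [P beside] [NP [Det some] [N scope]]]] [PP [P beside] [NP [Det this] [N garden]]]]]]]]
The trees differ in how a recursive rule is bracketed over the same span.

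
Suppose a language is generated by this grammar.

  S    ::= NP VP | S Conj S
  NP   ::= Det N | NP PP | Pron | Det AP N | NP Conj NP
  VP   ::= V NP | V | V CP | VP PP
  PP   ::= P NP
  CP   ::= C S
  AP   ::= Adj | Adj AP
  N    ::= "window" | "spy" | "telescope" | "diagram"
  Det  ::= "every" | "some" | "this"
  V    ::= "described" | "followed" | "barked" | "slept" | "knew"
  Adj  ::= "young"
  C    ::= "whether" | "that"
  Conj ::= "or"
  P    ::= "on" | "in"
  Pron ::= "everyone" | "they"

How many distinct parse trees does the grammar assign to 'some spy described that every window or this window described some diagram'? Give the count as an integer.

1

[S [NP [Det some] [N spy]] [VP [V described] [CP [C that] [S [NP [NP [Det every] [N window]] [Conj or] [NP [Det this] [N window]]] [VP [V described] [NP [Det some] [N diagram]]]]]]]
No rule offers an alternative attachment or grouping for any span, so this is the only derivation.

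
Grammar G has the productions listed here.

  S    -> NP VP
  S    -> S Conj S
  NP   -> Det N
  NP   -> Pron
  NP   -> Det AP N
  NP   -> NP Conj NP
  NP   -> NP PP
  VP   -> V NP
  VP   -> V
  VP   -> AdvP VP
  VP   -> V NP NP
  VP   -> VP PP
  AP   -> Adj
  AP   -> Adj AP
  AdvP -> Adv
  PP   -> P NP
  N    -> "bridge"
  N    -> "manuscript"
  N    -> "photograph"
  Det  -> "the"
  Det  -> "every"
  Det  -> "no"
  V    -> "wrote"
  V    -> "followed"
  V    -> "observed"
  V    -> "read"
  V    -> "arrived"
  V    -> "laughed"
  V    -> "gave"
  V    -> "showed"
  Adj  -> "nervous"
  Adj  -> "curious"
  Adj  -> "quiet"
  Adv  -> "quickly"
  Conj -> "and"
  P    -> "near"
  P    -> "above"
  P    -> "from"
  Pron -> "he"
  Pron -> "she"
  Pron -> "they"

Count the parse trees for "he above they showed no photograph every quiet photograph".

[S [NP [NP [Pron he]] [PP [P above] [NP [Pron they]]]] [VP [V showed] [NP [Det no] [N photograph]] [NP [Det every] [AP [Adj quiet]] [N photograph]]]]
No rule offers an alternative attachment or grouping for any span, so this is the only derivation.

1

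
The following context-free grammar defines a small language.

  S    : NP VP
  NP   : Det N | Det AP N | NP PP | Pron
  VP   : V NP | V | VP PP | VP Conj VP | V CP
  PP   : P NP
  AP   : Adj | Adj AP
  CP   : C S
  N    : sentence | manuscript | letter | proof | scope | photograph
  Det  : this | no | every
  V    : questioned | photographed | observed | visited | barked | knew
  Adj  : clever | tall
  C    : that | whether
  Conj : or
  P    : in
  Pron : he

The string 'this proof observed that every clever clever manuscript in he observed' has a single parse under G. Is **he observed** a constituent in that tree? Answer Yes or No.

[S [NP [Det this] [N proof]] [VP [V observed] [CP [C that] [S [NP [NP [Det every] [AP [Adj clever] [AP [Adj clever]]] [N manuscript]] [PP [P in] [NP [Pron he]]]] [VP [V observed]]]]]]
The smallest constituent containing 'he observed' is the S spanning 'every clever clever manuscript in he observed'; no single node in the tree dominates exactly the given words.

No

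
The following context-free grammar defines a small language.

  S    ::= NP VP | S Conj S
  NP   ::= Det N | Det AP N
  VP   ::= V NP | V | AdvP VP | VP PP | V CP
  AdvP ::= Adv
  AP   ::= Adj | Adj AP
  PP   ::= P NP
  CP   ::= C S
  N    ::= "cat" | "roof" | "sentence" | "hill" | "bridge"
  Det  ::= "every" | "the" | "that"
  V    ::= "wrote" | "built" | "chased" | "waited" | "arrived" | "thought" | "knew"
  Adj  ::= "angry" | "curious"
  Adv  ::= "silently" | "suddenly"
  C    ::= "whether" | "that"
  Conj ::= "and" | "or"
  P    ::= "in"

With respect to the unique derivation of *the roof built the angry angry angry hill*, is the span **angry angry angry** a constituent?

Yes

[S [NP [Det the] [N roof]] [VP [V built] [NP [Det the] [AP [Adj angry] [AP [Adj angry] [AP [Adj angry]]]] [N hill]]]]
The words 'angry angry angry' are exhaustively dominated by a single AP node (built by AP → Adj AP), so they form a constituent.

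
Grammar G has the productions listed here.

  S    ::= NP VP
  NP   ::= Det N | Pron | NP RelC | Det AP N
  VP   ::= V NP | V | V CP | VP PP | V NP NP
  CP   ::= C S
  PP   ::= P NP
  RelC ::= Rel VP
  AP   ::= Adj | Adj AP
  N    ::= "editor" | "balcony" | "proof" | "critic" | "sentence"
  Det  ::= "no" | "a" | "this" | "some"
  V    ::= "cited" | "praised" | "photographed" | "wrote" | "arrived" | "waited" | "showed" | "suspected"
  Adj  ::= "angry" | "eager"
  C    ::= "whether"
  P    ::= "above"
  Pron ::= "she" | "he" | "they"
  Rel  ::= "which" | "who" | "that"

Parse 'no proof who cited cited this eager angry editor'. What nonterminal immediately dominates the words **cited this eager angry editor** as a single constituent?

S
  NP
    NP
      Det: no
      N: proof
    RelC
      Rel: who
      VP
        V: cited
  VP
    V: cited
    NP
      Det: this
      AP
        Adj: eager
        AP
          Adj: angry
      N: editor
The span 'cited this eager angry editor' is the VP node built by VP → V NP.

VP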